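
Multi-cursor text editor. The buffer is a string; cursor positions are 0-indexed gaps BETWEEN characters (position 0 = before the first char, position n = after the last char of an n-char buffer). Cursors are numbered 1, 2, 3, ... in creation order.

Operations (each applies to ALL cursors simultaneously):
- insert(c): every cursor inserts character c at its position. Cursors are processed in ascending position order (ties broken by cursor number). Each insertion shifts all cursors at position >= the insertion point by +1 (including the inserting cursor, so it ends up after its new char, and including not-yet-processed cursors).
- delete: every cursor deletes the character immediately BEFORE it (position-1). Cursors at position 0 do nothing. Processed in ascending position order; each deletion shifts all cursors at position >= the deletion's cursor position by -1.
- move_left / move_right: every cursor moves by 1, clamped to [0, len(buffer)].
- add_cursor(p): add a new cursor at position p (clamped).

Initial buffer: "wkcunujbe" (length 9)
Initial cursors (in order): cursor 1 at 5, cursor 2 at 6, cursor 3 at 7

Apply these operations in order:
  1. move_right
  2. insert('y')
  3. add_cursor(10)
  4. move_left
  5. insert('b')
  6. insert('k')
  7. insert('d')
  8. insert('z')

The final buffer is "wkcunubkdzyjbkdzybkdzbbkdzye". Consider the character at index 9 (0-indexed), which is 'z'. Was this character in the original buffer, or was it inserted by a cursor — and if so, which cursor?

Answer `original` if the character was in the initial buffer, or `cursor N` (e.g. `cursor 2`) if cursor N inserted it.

Answer: cursor 1

Derivation:
After op 1 (move_right): buffer="wkcunujbe" (len 9), cursors c1@6 c2@7 c3@8, authorship .........
After op 2 (insert('y')): buffer="wkcunuyjybye" (len 12), cursors c1@7 c2@9 c3@11, authorship ......1.2.3.
After op 3 (add_cursor(10)): buffer="wkcunuyjybye" (len 12), cursors c1@7 c2@9 c4@10 c3@11, authorship ......1.2.3.
After op 4 (move_left): buffer="wkcunuyjybye" (len 12), cursors c1@6 c2@8 c4@9 c3@10, authorship ......1.2.3.
After op 5 (insert('b')): buffer="wkcunubyjbybbbye" (len 16), cursors c1@7 c2@10 c4@12 c3@14, authorship ......11.224.33.
After op 6 (insert('k')): buffer="wkcunubkyjbkybkbbkye" (len 20), cursors c1@8 c2@12 c4@15 c3@18, authorship ......111.22244.333.
After op 7 (insert('d')): buffer="wkcunubkdyjbkdybkdbbkdye" (len 24), cursors c1@9 c2@14 c4@18 c3@22, authorship ......1111.2222444.3333.
After op 8 (insert('z')): buffer="wkcunubkdzyjbkdzybkdzbbkdzye" (len 28), cursors c1@10 c2@16 c4@21 c3@26, authorship ......11111.222224444.33333.
Authorship (.=original, N=cursor N): . . . . . . 1 1 1 1 1 . 2 2 2 2 2 4 4 4 4 . 3 3 3 3 3 .
Index 9: author = 1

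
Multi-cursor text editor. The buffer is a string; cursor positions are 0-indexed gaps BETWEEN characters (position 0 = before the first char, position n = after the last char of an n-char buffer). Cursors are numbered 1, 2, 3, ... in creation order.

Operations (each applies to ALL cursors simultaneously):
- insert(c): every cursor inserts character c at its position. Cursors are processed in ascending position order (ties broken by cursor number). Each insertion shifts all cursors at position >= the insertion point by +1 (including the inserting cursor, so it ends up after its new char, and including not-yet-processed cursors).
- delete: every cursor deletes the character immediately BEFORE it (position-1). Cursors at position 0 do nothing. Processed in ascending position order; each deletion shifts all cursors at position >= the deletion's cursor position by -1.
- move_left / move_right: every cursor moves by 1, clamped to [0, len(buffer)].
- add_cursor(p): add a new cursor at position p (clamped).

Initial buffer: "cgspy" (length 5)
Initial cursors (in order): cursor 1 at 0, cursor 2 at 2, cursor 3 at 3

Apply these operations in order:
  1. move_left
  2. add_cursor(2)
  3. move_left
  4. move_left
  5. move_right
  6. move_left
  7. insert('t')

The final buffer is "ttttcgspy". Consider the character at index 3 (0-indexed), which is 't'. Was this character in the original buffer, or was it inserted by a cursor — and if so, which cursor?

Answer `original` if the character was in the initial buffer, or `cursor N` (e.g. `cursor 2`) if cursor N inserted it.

After op 1 (move_left): buffer="cgspy" (len 5), cursors c1@0 c2@1 c3@2, authorship .....
After op 2 (add_cursor(2)): buffer="cgspy" (len 5), cursors c1@0 c2@1 c3@2 c4@2, authorship .....
After op 3 (move_left): buffer="cgspy" (len 5), cursors c1@0 c2@0 c3@1 c4@1, authorship .....
After op 4 (move_left): buffer="cgspy" (len 5), cursors c1@0 c2@0 c3@0 c4@0, authorship .....
After op 5 (move_right): buffer="cgspy" (len 5), cursors c1@1 c2@1 c3@1 c4@1, authorship .....
After op 6 (move_left): buffer="cgspy" (len 5), cursors c1@0 c2@0 c3@0 c4@0, authorship .....
After op 7 (insert('t')): buffer="ttttcgspy" (len 9), cursors c1@4 c2@4 c3@4 c4@4, authorship 1234.....
Authorship (.=original, N=cursor N): 1 2 3 4 . . . . .
Index 3: author = 4

Answer: cursor 4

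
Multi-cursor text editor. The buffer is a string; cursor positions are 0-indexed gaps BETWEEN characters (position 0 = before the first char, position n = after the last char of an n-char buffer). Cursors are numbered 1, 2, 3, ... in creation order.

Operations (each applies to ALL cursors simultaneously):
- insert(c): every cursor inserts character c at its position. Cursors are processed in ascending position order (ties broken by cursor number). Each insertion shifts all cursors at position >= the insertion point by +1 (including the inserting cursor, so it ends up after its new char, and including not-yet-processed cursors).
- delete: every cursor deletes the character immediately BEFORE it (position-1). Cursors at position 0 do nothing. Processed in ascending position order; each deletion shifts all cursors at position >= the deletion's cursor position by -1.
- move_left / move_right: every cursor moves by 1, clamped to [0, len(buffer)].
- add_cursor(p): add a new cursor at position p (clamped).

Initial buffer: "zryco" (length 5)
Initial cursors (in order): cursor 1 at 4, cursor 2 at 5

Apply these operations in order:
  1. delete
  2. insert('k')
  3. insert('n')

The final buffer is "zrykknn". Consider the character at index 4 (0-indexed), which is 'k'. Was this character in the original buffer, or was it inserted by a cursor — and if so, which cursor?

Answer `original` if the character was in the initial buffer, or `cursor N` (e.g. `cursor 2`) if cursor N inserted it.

Answer: cursor 2

Derivation:
After op 1 (delete): buffer="zry" (len 3), cursors c1@3 c2@3, authorship ...
After op 2 (insert('k')): buffer="zrykk" (len 5), cursors c1@5 c2@5, authorship ...12
After op 3 (insert('n')): buffer="zrykknn" (len 7), cursors c1@7 c2@7, authorship ...1212
Authorship (.=original, N=cursor N): . . . 1 2 1 2
Index 4: author = 2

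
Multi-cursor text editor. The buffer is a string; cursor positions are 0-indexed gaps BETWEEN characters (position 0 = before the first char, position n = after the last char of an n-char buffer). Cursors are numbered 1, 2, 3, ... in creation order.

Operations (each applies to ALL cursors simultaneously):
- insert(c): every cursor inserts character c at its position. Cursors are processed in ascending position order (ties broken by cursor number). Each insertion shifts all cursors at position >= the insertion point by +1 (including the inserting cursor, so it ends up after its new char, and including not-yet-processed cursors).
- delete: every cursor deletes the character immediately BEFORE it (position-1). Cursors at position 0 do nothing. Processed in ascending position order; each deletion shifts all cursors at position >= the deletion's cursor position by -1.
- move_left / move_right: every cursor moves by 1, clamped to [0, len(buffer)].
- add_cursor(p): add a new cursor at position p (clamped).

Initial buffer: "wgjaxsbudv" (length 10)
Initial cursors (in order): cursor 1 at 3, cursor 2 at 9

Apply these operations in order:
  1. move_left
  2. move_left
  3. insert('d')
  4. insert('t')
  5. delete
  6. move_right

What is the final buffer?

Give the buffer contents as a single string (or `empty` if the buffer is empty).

After op 1 (move_left): buffer="wgjaxsbudv" (len 10), cursors c1@2 c2@8, authorship ..........
After op 2 (move_left): buffer="wgjaxsbudv" (len 10), cursors c1@1 c2@7, authorship ..........
After op 3 (insert('d')): buffer="wdgjaxsbdudv" (len 12), cursors c1@2 c2@9, authorship .1......2...
After op 4 (insert('t')): buffer="wdtgjaxsbdtudv" (len 14), cursors c1@3 c2@11, authorship .11......22...
After op 5 (delete): buffer="wdgjaxsbdudv" (len 12), cursors c1@2 c2@9, authorship .1......2...
After op 6 (move_right): buffer="wdgjaxsbdudv" (len 12), cursors c1@3 c2@10, authorship .1......2...

Answer: wdgjaxsbdudv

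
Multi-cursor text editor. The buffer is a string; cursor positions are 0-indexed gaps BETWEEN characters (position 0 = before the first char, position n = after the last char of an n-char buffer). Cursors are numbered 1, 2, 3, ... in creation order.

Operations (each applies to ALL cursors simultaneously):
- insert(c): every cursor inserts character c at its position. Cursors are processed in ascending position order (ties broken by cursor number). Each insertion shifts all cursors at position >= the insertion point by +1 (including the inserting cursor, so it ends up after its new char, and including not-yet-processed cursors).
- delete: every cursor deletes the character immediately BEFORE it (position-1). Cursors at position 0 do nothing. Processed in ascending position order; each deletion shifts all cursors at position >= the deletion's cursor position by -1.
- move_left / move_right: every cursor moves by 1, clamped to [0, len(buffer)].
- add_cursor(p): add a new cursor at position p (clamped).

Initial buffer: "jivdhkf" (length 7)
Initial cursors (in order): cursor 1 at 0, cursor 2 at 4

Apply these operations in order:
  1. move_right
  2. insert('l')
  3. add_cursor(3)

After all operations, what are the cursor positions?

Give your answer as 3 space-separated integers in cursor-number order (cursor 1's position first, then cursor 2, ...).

Answer: 2 7 3

Derivation:
After op 1 (move_right): buffer="jivdhkf" (len 7), cursors c1@1 c2@5, authorship .......
After op 2 (insert('l')): buffer="jlivdhlkf" (len 9), cursors c1@2 c2@7, authorship .1....2..
After op 3 (add_cursor(3)): buffer="jlivdhlkf" (len 9), cursors c1@2 c3@3 c2@7, authorship .1....2..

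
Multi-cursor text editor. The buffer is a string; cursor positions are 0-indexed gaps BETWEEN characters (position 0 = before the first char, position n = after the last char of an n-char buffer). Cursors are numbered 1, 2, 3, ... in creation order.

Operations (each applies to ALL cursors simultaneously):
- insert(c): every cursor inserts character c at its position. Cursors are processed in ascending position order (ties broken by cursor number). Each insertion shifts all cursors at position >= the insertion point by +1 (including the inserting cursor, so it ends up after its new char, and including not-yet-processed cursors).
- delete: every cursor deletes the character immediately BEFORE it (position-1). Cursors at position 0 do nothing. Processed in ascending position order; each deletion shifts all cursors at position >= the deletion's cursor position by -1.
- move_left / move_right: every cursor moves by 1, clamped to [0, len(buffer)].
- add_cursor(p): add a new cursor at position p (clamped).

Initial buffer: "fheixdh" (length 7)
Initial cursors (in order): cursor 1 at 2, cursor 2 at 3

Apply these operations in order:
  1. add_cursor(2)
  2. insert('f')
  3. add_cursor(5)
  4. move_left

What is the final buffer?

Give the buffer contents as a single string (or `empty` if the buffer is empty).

Answer: fhffefixdh

Derivation:
After op 1 (add_cursor(2)): buffer="fheixdh" (len 7), cursors c1@2 c3@2 c2@3, authorship .......
After op 2 (insert('f')): buffer="fhffefixdh" (len 10), cursors c1@4 c3@4 c2@6, authorship ..13.2....
After op 3 (add_cursor(5)): buffer="fhffefixdh" (len 10), cursors c1@4 c3@4 c4@5 c2@6, authorship ..13.2....
After op 4 (move_left): buffer="fhffefixdh" (len 10), cursors c1@3 c3@3 c4@4 c2@5, authorship ..13.2....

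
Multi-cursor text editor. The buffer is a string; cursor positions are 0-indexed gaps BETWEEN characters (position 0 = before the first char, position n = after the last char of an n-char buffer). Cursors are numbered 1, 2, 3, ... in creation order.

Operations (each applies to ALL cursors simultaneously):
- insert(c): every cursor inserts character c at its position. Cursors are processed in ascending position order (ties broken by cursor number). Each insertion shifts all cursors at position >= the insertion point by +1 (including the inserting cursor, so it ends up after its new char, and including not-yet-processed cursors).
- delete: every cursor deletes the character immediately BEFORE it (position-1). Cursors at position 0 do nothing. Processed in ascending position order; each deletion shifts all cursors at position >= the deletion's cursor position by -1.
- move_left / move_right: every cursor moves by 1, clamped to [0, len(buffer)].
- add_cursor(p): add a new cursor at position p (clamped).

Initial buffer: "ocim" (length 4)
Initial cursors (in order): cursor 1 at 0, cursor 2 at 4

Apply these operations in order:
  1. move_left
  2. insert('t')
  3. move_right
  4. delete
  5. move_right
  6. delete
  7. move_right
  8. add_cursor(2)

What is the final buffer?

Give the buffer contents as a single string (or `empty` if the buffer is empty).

After op 1 (move_left): buffer="ocim" (len 4), cursors c1@0 c2@3, authorship ....
After op 2 (insert('t')): buffer="tocitm" (len 6), cursors c1@1 c2@5, authorship 1...2.
After op 3 (move_right): buffer="tocitm" (len 6), cursors c1@2 c2@6, authorship 1...2.
After op 4 (delete): buffer="tcit" (len 4), cursors c1@1 c2@4, authorship 1..2
After op 5 (move_right): buffer="tcit" (len 4), cursors c1@2 c2@4, authorship 1..2
After op 6 (delete): buffer="ti" (len 2), cursors c1@1 c2@2, authorship 1.
After op 7 (move_right): buffer="ti" (len 2), cursors c1@2 c2@2, authorship 1.
After op 8 (add_cursor(2)): buffer="ti" (len 2), cursors c1@2 c2@2 c3@2, authorship 1.

Answer: ti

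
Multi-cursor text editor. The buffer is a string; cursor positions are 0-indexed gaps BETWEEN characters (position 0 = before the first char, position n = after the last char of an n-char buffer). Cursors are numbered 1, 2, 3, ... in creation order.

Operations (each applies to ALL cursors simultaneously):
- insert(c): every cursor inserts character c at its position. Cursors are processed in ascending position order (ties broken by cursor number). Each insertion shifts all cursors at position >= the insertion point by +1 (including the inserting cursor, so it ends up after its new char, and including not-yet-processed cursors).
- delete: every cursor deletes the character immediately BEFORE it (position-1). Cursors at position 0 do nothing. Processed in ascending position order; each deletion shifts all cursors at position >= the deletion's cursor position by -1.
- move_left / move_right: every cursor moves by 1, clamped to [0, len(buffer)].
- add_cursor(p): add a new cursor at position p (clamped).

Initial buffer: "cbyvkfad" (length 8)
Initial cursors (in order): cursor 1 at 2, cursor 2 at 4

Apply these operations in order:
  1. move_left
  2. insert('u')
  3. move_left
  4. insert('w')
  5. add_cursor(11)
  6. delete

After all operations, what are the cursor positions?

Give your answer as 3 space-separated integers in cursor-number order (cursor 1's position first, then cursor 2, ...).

Answer: 1 4 8

Derivation:
After op 1 (move_left): buffer="cbyvkfad" (len 8), cursors c1@1 c2@3, authorship ........
After op 2 (insert('u')): buffer="cubyuvkfad" (len 10), cursors c1@2 c2@5, authorship .1..2.....
After op 3 (move_left): buffer="cubyuvkfad" (len 10), cursors c1@1 c2@4, authorship .1..2.....
After op 4 (insert('w')): buffer="cwubywuvkfad" (len 12), cursors c1@2 c2@6, authorship .11..22.....
After op 5 (add_cursor(11)): buffer="cwubywuvkfad" (len 12), cursors c1@2 c2@6 c3@11, authorship .11..22.....
After op 6 (delete): buffer="cubyuvkfd" (len 9), cursors c1@1 c2@4 c3@8, authorship .1..2....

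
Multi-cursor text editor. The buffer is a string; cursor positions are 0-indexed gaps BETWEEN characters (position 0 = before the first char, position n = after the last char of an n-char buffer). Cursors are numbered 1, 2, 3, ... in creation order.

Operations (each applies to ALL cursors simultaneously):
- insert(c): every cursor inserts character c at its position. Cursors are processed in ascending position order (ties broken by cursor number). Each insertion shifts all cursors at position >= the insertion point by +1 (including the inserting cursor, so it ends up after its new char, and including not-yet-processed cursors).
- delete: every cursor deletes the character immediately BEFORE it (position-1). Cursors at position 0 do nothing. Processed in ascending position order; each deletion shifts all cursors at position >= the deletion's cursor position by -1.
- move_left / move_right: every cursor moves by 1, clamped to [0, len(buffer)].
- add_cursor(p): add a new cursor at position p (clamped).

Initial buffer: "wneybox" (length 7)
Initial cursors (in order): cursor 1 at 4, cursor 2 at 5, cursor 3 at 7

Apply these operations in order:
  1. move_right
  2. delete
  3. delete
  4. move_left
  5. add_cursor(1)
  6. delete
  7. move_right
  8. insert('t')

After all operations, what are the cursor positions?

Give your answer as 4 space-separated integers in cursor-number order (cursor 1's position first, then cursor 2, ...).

Answer: 4 4 4 4

Derivation:
After op 1 (move_right): buffer="wneybox" (len 7), cursors c1@5 c2@6 c3@7, authorship .......
After op 2 (delete): buffer="wney" (len 4), cursors c1@4 c2@4 c3@4, authorship ....
After op 3 (delete): buffer="w" (len 1), cursors c1@1 c2@1 c3@1, authorship .
After op 4 (move_left): buffer="w" (len 1), cursors c1@0 c2@0 c3@0, authorship .
After op 5 (add_cursor(1)): buffer="w" (len 1), cursors c1@0 c2@0 c3@0 c4@1, authorship .
After op 6 (delete): buffer="" (len 0), cursors c1@0 c2@0 c3@0 c4@0, authorship 
After op 7 (move_right): buffer="" (len 0), cursors c1@0 c2@0 c3@0 c4@0, authorship 
After op 8 (insert('t')): buffer="tttt" (len 4), cursors c1@4 c2@4 c3@4 c4@4, authorship 1234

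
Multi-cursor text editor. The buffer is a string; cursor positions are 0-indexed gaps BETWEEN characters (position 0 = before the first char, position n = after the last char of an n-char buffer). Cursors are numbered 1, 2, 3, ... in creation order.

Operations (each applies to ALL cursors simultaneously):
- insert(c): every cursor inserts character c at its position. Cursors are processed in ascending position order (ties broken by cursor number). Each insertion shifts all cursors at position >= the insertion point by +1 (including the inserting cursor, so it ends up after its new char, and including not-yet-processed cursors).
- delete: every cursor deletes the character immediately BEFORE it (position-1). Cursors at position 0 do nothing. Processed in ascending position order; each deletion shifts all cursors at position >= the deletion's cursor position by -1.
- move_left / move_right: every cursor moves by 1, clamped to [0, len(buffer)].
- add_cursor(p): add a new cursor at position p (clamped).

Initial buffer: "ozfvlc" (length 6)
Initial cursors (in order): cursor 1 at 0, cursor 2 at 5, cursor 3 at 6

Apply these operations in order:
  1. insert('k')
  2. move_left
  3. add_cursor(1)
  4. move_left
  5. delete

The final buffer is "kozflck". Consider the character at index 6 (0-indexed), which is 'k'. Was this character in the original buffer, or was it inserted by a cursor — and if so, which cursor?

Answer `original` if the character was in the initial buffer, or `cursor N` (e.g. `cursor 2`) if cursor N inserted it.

After op 1 (insert('k')): buffer="kozfvlkck" (len 9), cursors c1@1 c2@7 c3@9, authorship 1.....2.3
After op 2 (move_left): buffer="kozfvlkck" (len 9), cursors c1@0 c2@6 c3@8, authorship 1.....2.3
After op 3 (add_cursor(1)): buffer="kozfvlkck" (len 9), cursors c1@0 c4@1 c2@6 c3@8, authorship 1.....2.3
After op 4 (move_left): buffer="kozfvlkck" (len 9), cursors c1@0 c4@0 c2@5 c3@7, authorship 1.....2.3
After op 5 (delete): buffer="kozflck" (len 7), cursors c1@0 c4@0 c2@4 c3@5, authorship 1.....3
Authorship (.=original, N=cursor N): 1 . . . . . 3
Index 6: author = 3

Answer: cursor 3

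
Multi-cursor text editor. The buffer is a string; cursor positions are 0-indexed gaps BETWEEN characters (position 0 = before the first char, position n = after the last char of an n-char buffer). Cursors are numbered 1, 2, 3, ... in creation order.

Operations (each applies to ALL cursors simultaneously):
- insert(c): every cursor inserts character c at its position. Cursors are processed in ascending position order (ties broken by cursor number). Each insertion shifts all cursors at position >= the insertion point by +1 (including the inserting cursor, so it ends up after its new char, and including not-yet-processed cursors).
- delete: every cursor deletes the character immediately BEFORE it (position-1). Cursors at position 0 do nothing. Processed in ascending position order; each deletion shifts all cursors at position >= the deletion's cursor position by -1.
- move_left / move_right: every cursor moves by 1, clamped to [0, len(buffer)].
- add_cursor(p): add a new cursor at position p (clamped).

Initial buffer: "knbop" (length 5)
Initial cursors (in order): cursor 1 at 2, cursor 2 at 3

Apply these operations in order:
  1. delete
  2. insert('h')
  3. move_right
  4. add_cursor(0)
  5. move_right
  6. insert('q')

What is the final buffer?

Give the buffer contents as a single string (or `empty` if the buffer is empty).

Answer: kqhhopqq

Derivation:
After op 1 (delete): buffer="kop" (len 3), cursors c1@1 c2@1, authorship ...
After op 2 (insert('h')): buffer="khhop" (len 5), cursors c1@3 c2@3, authorship .12..
After op 3 (move_right): buffer="khhop" (len 5), cursors c1@4 c2@4, authorship .12..
After op 4 (add_cursor(0)): buffer="khhop" (len 5), cursors c3@0 c1@4 c2@4, authorship .12..
After op 5 (move_right): buffer="khhop" (len 5), cursors c3@1 c1@5 c2@5, authorship .12..
After op 6 (insert('q')): buffer="kqhhopqq" (len 8), cursors c3@2 c1@8 c2@8, authorship .312..12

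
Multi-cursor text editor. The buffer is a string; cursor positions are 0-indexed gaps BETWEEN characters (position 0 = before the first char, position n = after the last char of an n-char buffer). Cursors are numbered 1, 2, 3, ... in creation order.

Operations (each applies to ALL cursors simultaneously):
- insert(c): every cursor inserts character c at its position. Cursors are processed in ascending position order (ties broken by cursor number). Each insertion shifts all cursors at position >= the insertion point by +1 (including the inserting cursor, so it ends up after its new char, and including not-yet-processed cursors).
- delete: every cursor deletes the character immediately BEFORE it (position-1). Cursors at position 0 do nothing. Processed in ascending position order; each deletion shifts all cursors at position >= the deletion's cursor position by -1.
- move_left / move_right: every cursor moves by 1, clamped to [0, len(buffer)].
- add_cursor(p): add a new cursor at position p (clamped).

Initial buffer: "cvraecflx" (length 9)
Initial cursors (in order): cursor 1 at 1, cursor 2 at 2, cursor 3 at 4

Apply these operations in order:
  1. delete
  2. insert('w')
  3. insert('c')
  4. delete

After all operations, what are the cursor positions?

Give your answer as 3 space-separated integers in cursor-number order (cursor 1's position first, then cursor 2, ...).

After op 1 (delete): buffer="recflx" (len 6), cursors c1@0 c2@0 c3@1, authorship ......
After op 2 (insert('w')): buffer="wwrwecflx" (len 9), cursors c1@2 c2@2 c3@4, authorship 12.3.....
After op 3 (insert('c')): buffer="wwccrwcecflx" (len 12), cursors c1@4 c2@4 c3@7, authorship 1212.33.....
After op 4 (delete): buffer="wwrwecflx" (len 9), cursors c1@2 c2@2 c3@4, authorship 12.3.....

Answer: 2 2 4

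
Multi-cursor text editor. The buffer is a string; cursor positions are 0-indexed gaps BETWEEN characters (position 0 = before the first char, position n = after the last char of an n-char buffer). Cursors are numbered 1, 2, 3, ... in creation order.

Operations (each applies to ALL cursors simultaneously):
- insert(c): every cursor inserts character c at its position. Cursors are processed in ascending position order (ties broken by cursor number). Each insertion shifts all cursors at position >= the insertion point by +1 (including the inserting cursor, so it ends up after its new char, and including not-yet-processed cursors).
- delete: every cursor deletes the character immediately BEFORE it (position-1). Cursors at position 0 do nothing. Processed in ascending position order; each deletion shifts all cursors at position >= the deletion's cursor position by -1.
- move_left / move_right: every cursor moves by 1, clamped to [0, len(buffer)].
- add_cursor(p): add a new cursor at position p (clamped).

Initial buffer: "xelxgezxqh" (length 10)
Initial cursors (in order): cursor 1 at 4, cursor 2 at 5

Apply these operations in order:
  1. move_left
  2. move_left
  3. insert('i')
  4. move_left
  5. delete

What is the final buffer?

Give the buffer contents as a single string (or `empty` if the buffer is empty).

After op 1 (move_left): buffer="xelxgezxqh" (len 10), cursors c1@3 c2@4, authorship ..........
After op 2 (move_left): buffer="xelxgezxqh" (len 10), cursors c1@2 c2@3, authorship ..........
After op 3 (insert('i')): buffer="xeilixgezxqh" (len 12), cursors c1@3 c2@5, authorship ..1.2.......
After op 4 (move_left): buffer="xeilixgezxqh" (len 12), cursors c1@2 c2@4, authorship ..1.2.......
After op 5 (delete): buffer="xiixgezxqh" (len 10), cursors c1@1 c2@2, authorship .12.......

Answer: xiixgezxqh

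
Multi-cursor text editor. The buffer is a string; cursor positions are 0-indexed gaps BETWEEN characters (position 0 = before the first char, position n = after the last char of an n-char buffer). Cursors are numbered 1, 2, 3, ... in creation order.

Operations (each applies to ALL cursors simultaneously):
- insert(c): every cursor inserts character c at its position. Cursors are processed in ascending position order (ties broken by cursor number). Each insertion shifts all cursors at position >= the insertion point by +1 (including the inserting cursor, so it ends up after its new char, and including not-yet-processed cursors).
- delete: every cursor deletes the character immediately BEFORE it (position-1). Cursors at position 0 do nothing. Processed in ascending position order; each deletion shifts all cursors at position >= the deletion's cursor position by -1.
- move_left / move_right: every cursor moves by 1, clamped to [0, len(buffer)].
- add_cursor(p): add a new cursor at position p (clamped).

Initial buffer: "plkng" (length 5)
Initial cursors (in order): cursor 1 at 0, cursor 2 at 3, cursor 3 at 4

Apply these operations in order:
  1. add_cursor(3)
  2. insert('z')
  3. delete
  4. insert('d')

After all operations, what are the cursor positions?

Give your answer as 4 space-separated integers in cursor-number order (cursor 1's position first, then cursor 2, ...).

After op 1 (add_cursor(3)): buffer="plkng" (len 5), cursors c1@0 c2@3 c4@3 c3@4, authorship .....
After op 2 (insert('z')): buffer="zplkzznzg" (len 9), cursors c1@1 c2@6 c4@6 c3@8, authorship 1...24.3.
After op 3 (delete): buffer="plkng" (len 5), cursors c1@0 c2@3 c4@3 c3@4, authorship .....
After op 4 (insert('d')): buffer="dplkddndg" (len 9), cursors c1@1 c2@6 c4@6 c3@8, authorship 1...24.3.

Answer: 1 6 8 6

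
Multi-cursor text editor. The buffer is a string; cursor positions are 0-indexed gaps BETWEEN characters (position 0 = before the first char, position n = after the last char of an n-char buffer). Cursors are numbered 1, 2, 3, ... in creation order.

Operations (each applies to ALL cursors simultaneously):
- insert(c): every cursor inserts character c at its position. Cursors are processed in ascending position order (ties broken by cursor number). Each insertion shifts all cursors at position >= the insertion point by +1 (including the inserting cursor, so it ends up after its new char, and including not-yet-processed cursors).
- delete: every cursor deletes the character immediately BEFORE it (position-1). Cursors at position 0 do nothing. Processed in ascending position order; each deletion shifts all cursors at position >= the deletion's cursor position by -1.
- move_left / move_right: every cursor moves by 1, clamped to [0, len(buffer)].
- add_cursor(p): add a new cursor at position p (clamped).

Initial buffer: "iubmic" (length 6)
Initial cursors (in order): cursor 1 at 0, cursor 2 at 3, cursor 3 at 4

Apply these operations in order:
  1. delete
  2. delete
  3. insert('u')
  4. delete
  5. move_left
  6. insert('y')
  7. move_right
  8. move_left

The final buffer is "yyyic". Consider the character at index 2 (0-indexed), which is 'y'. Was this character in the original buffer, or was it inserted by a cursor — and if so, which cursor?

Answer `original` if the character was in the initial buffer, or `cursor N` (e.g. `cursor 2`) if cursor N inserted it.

Answer: cursor 3

Derivation:
After op 1 (delete): buffer="iuic" (len 4), cursors c1@0 c2@2 c3@2, authorship ....
After op 2 (delete): buffer="ic" (len 2), cursors c1@0 c2@0 c3@0, authorship ..
After op 3 (insert('u')): buffer="uuuic" (len 5), cursors c1@3 c2@3 c3@3, authorship 123..
After op 4 (delete): buffer="ic" (len 2), cursors c1@0 c2@0 c3@0, authorship ..
After op 5 (move_left): buffer="ic" (len 2), cursors c1@0 c2@0 c3@0, authorship ..
After op 6 (insert('y')): buffer="yyyic" (len 5), cursors c1@3 c2@3 c3@3, authorship 123..
After op 7 (move_right): buffer="yyyic" (len 5), cursors c1@4 c2@4 c3@4, authorship 123..
After op 8 (move_left): buffer="yyyic" (len 5), cursors c1@3 c2@3 c3@3, authorship 123..
Authorship (.=original, N=cursor N): 1 2 3 . .
Index 2: author = 3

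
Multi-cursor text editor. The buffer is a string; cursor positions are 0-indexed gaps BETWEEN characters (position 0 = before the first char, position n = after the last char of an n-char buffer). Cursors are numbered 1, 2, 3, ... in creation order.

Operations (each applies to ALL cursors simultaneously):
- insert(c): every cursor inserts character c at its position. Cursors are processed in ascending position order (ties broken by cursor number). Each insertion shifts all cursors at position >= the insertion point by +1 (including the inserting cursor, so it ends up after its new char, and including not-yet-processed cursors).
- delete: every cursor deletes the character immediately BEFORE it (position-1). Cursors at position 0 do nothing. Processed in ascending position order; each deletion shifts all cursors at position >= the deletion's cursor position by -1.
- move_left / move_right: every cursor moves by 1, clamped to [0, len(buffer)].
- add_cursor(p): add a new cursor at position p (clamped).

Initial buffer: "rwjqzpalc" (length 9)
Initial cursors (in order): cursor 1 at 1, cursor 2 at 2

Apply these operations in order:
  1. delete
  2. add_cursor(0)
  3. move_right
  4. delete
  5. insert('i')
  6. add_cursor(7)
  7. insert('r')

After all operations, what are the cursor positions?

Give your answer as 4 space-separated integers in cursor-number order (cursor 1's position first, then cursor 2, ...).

Answer: 6 6 6 11

Derivation:
After op 1 (delete): buffer="jqzpalc" (len 7), cursors c1@0 c2@0, authorship .......
After op 2 (add_cursor(0)): buffer="jqzpalc" (len 7), cursors c1@0 c2@0 c3@0, authorship .......
After op 3 (move_right): buffer="jqzpalc" (len 7), cursors c1@1 c2@1 c3@1, authorship .......
After op 4 (delete): buffer="qzpalc" (len 6), cursors c1@0 c2@0 c3@0, authorship ......
After op 5 (insert('i')): buffer="iiiqzpalc" (len 9), cursors c1@3 c2@3 c3@3, authorship 123......
After op 6 (add_cursor(7)): buffer="iiiqzpalc" (len 9), cursors c1@3 c2@3 c3@3 c4@7, authorship 123......
After op 7 (insert('r')): buffer="iiirrrqzparlc" (len 13), cursors c1@6 c2@6 c3@6 c4@11, authorship 123123....4..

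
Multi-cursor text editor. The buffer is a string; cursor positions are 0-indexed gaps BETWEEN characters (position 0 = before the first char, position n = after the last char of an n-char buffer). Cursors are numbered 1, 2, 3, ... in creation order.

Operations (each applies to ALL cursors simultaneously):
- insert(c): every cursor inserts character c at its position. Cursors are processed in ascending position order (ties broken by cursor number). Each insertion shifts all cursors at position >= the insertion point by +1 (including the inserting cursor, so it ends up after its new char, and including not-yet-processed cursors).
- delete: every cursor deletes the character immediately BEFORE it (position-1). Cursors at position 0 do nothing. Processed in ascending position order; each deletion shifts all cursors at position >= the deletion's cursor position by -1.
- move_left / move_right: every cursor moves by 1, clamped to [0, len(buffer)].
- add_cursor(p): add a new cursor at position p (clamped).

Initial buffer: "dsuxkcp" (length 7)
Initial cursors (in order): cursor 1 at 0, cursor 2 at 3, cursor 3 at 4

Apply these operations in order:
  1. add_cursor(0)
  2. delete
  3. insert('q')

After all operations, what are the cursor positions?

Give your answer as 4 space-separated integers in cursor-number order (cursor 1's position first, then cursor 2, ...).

After op 1 (add_cursor(0)): buffer="dsuxkcp" (len 7), cursors c1@0 c4@0 c2@3 c3@4, authorship .......
After op 2 (delete): buffer="dskcp" (len 5), cursors c1@0 c4@0 c2@2 c3@2, authorship .....
After op 3 (insert('q')): buffer="qqdsqqkcp" (len 9), cursors c1@2 c4@2 c2@6 c3@6, authorship 14..23...

Answer: 2 6 6 2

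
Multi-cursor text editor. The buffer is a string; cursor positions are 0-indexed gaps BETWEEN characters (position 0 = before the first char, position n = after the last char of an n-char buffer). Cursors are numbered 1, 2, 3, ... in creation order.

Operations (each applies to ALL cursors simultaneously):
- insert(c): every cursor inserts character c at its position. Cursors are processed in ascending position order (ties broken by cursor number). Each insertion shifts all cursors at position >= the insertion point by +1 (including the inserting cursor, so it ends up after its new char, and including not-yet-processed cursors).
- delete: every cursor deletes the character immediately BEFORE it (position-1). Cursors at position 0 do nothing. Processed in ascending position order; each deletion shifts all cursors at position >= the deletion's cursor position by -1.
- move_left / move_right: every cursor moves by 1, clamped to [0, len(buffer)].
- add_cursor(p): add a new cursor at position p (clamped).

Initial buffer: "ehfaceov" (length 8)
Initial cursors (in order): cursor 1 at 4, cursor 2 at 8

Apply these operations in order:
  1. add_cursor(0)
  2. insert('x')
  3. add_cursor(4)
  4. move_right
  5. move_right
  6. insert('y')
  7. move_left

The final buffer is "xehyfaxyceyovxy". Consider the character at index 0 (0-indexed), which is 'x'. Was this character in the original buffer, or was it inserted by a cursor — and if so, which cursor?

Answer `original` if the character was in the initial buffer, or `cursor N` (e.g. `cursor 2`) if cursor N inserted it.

Answer: cursor 3

Derivation:
After op 1 (add_cursor(0)): buffer="ehfaceov" (len 8), cursors c3@0 c1@4 c2@8, authorship ........
After op 2 (insert('x')): buffer="xehfaxceovx" (len 11), cursors c3@1 c1@6 c2@11, authorship 3....1....2
After op 3 (add_cursor(4)): buffer="xehfaxceovx" (len 11), cursors c3@1 c4@4 c1@6 c2@11, authorship 3....1....2
After op 4 (move_right): buffer="xehfaxceovx" (len 11), cursors c3@2 c4@5 c1@7 c2@11, authorship 3....1....2
After op 5 (move_right): buffer="xehfaxceovx" (len 11), cursors c3@3 c4@6 c1@8 c2@11, authorship 3....1....2
After op 6 (insert('y')): buffer="xehyfaxyceyovxy" (len 15), cursors c3@4 c4@8 c1@11 c2@15, authorship 3..3..14..1..22
After op 7 (move_left): buffer="xehyfaxyceyovxy" (len 15), cursors c3@3 c4@7 c1@10 c2@14, authorship 3..3..14..1..22
Authorship (.=original, N=cursor N): 3 . . 3 . . 1 4 . . 1 . . 2 2
Index 0: author = 3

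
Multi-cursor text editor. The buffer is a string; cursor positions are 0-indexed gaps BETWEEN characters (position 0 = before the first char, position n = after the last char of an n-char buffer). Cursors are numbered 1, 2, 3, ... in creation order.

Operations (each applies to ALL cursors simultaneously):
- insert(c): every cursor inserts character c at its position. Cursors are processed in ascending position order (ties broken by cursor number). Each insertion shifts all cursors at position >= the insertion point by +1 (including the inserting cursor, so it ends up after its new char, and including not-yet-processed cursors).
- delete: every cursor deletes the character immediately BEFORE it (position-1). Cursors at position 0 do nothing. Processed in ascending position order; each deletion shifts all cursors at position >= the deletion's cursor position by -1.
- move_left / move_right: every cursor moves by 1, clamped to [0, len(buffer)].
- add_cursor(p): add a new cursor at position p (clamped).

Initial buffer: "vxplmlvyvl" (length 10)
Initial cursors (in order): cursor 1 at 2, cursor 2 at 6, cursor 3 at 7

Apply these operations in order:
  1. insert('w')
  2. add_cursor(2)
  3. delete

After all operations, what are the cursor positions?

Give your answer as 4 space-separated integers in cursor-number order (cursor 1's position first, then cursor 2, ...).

Answer: 1 5 6 1

Derivation:
After op 1 (insert('w')): buffer="vxwplmlwvwyvl" (len 13), cursors c1@3 c2@8 c3@10, authorship ..1....2.3...
After op 2 (add_cursor(2)): buffer="vxwplmlwvwyvl" (len 13), cursors c4@2 c1@3 c2@8 c3@10, authorship ..1....2.3...
After op 3 (delete): buffer="vplmlvyvl" (len 9), cursors c1@1 c4@1 c2@5 c3@6, authorship .........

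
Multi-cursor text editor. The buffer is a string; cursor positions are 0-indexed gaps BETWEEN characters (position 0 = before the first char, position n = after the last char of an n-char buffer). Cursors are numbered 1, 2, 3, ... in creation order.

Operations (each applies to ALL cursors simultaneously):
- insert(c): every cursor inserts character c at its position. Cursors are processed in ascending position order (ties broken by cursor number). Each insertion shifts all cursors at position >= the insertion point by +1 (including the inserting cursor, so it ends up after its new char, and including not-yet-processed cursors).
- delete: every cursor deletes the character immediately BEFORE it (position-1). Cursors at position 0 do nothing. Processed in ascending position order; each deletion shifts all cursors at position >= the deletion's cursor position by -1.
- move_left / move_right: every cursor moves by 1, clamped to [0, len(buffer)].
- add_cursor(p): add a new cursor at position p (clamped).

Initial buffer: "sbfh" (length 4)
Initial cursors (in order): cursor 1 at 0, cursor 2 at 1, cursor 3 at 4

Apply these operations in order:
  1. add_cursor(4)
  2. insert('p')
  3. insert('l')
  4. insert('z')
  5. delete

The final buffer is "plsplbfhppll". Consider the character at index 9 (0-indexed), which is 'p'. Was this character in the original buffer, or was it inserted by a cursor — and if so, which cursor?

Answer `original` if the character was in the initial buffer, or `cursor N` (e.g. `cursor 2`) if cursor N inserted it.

After op 1 (add_cursor(4)): buffer="sbfh" (len 4), cursors c1@0 c2@1 c3@4 c4@4, authorship ....
After op 2 (insert('p')): buffer="pspbfhpp" (len 8), cursors c1@1 c2@3 c3@8 c4@8, authorship 1.2...34
After op 3 (insert('l')): buffer="plsplbfhppll" (len 12), cursors c1@2 c2@5 c3@12 c4@12, authorship 11.22...3434
After op 4 (insert('z')): buffer="plzsplzbfhppllzz" (len 16), cursors c1@3 c2@7 c3@16 c4@16, authorship 111.222...343434
After op 5 (delete): buffer="plsplbfhppll" (len 12), cursors c1@2 c2@5 c3@12 c4@12, authorship 11.22...3434
Authorship (.=original, N=cursor N): 1 1 . 2 2 . . . 3 4 3 4
Index 9: author = 4

Answer: cursor 4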